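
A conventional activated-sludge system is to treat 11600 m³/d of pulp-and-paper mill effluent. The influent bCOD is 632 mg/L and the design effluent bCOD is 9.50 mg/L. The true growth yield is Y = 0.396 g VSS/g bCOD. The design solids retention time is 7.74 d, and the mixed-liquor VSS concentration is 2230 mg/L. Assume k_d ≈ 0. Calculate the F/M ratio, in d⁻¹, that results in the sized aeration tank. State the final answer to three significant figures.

With k_d = 0 the design equation reduces to V = Y Q (S₀−S) θ_c / X = 0.396 × 11600 × (632 − 9.50) × 7.74 / 2230 = 9925 m³.
Food-to-microorganism ratio F/M = Q S₀ / (V X) = 11600 × 632 / (9925 × 2230) = 0.3312 d⁻¹.

F/M ≈ 0.331 d⁻¹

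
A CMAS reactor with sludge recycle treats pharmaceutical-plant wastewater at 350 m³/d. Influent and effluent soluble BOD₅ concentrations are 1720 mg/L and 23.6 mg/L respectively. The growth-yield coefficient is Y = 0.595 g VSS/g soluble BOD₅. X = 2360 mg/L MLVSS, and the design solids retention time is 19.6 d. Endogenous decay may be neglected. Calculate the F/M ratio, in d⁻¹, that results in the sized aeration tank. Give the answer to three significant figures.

F/M ≈ 0.0869 d⁻¹

Biomass mass balance (decay neglected): V·X = Y·Q·(S₀ − S)·θ_c, so V = 0.595 × 350 × (1720 − 23.6) × 19.6 / 2360 = 2934 m³.
Food-to-microorganism ratio F/M = Q S₀ / (V X) = 350 × 1720 / (2934 × 2360) = 0.08694 d⁻¹.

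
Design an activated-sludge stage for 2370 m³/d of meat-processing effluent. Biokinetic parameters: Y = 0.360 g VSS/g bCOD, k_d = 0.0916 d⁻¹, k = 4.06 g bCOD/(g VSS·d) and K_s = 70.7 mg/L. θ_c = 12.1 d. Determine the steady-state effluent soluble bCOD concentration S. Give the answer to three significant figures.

Effluent substrate depends only on kinetics and SRT: S = K_s(1 + k_d θ_c) / [θ_c(Yk − k_d) − 1] = 70.7 × (1 + 0.0916 × 12.1) / [12.1 × (0.360 × 4.06 − 0.0916) − 1] = 149.1 / 15.58 = 9.569 mg/L.

S ≈ 9.57 mg/L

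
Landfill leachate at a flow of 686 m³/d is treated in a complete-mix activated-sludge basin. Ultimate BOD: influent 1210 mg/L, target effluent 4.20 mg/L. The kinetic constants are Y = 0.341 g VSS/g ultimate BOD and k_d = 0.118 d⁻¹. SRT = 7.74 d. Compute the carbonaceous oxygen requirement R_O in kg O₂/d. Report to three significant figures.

The observed yield is Y_obs = Y/(1 + k_d·θ_c) = 0.341 / (1 + 0.118 × 7.74) = 0.341 / 1.913 = 0.1782 g VSS per g ultimate BOD removed.
Mass of ultimate BOD removed per day: Q(S₀ − S) = 686 × 1206 g/m³ = 827.2 kg/d.
Net sludge production P_X = 0.1782 × 827.2 = 147.4 kg VSS/d.
Carbonaceous O₂ demand = substrate oxidised − cell-mass equivalent = 827.2 − 1.42 × 147.4 = 617.8 kg O₂/d.

R_O ≈ 618 kg O₂/d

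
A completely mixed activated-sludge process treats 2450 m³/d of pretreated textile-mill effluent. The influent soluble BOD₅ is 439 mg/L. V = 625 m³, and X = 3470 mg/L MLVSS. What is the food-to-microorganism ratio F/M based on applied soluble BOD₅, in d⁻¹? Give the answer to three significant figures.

F/M = Q·S₀ / (V·X) = 2450 × 439 / (625.0 × 3470) = 0.4959 g soluble BOD₅·(g VSS·d)⁻¹.

F/M ≈ 0.496 d⁻¹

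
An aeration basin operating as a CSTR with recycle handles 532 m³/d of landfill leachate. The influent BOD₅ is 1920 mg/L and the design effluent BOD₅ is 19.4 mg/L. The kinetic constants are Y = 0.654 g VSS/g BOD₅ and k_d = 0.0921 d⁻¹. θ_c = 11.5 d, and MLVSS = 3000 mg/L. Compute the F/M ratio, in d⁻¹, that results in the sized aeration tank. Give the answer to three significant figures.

Rearranging the biomass balance for a CMAS with decay, V = Y·Q·ΔS·θ_c / [X·(1+k_d θ_c)] = 0.654 × 532 × (1920 − 19.4) × 11.5 / [3000 × (1 + 0.0921 × 11.5)] = 7.6×10^6 / 6177 = 1231 m³.
F/M = Q·S₀ / (V·X) = 532 × 1920 / (1231 × 3000) = 0.2766 g BOD₅·(g VSS·d)⁻¹.

F/M ≈ 0.277 d⁻¹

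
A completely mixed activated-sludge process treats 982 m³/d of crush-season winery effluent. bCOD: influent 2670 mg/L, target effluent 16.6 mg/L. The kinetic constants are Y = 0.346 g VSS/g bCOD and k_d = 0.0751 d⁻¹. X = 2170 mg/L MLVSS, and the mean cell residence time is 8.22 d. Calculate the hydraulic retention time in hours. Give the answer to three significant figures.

Steady-state biomass mass balance: V·X·(1 + k_d·θ_c) = Y·Q·(S₀ − S)·θ_c, so V = 0.346 × 982 × (2670 − 16.6) × 8.22 / [2170 × (1 + 0.0751 × 8.22)] = 7.41×10^6 / 3510 = 2112 m³.
HRT = V/Q = 2112 m³ / 982 m³·d⁻¹ = 2.150 d × 24 = 51.61 h.

τ ≈ 51.6 h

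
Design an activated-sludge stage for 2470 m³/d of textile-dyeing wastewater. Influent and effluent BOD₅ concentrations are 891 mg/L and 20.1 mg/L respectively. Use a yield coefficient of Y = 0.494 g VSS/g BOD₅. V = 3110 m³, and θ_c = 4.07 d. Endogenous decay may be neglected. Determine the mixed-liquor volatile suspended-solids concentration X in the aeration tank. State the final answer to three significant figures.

X ≈ 1390 mg/L

X = Y·Q·ΔS·θ_c / V = 0.494 × 2470 × (891 − 20.1) × 4.07 / 3110 = 1391 mg/L.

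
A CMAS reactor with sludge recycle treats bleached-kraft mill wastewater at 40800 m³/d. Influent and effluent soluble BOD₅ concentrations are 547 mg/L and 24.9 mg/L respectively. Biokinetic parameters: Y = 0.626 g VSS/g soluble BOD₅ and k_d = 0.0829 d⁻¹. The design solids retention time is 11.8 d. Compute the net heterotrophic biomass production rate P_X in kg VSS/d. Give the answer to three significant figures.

Correct the yield for decay: Y_obs = Y/(1 + k_d θ_c) = 0.626 / (1 + 0.0829 × 11.8) = 0.626 / 1.978 = 0.3164.
Mass of soluble BOD₅ removed per day: Q(S₀ − S) = 40800 × 522.1 g/m³ = 21302 kg/d.
P_X = Y_obs · Q(S₀ − S) = 0.3164 × 21302 = 6741 kg VSS/d.

P_X ≈ 6740 kg VSS/d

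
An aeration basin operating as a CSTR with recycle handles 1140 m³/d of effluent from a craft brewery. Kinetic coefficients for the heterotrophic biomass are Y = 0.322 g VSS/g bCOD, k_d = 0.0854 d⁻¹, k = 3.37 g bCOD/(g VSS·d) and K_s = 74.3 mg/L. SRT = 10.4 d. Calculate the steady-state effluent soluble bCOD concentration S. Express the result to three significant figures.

S ≈ 14.9 mg/L

From the Monod/SRT balance for a CMAS, S = K_s·(1+k_d θ_c)/[θ_c·(Y k − k_d) − 1] = 74.3 × (1 + 0.0854 × 10.4) / [10.4 × (0.322 × 3.37 − 0.0854) − 1] = 140.3 / 9.397 = 14.93 mg/L.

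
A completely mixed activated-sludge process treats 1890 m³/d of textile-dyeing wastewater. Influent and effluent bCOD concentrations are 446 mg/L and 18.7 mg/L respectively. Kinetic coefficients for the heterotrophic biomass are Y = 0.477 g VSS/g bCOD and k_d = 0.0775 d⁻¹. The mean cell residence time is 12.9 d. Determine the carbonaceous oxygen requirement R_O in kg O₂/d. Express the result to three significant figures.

The observed yield is Y_obs = Y/(1 + k_d·θ_c) = 0.477 / (1 + 0.0775 × 12.9) = 0.477 / 2.000 = 0.2385 g VSS per g bCOD removed.
Q·(S₀ − S) = 1890 × (446 − 18.7) × 10⁻³ = 807.6 kg/d removed.
P_X = Y_obs·Q·(S₀ − S) = 0.2385 × 807.6 = 192.6 kg VSS/d.
Carbonaceous O₂ demand = substrate oxidised − cell-mass equivalent = 807.6 − 1.42 × 192.6 = 534.1 kg O₂/d.

R_O ≈ 534 kg O₂/d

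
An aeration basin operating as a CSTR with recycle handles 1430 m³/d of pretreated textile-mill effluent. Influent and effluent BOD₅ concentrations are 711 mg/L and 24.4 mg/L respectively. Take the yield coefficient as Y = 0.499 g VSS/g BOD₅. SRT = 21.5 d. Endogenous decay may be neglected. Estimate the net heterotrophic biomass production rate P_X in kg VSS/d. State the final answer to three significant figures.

P_X ≈ 490 kg VSS/d

With endogenous decay neglected, the observed yield equals the true yield: Y_obs = Y = 0.499 g VSS/g BOD₅.
Substrate removed = Q·(S₀ − S) = 1430 m³/d × (711 − 24.4) g/m³ = 9.82×10^5 g/d = 981.8 kg/d.
Biomass produced: P_X = Y_obs·Q·ΔS = 0.4990 × 981.8 ≈ 489.9 kg VSS/d.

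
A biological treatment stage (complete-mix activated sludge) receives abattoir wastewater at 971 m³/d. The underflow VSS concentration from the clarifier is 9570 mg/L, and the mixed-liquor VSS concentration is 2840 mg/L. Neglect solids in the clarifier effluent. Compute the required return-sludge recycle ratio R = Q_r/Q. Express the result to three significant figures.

R = Q_r/Q = X/(X_r − X) = 2840 / (9570 − 2840) = 0.4220.

R ≈ 0.422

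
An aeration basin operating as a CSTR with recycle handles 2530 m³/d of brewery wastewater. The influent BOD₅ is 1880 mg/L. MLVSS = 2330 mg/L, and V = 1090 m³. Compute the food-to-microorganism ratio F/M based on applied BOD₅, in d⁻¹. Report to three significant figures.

F/M = Q·S₀ / (V·X) = 2530 × 1880 / (1090 × 2330) = 1.873 g BOD₅·(g VSS·d)⁻¹.

F/M ≈ 1.87 d⁻¹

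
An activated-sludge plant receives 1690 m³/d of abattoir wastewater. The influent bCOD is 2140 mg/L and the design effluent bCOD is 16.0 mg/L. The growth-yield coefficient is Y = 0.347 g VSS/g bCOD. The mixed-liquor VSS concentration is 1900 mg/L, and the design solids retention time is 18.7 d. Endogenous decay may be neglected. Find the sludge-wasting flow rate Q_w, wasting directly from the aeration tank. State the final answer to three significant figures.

Q_w ≈ 656 m³/d

With k_d = 0 the design equation reduces to V = Y Q (S₀−S) θ_c / X = 0.347 × 1690 × (2140 − 16.0) × 18.7 / 1900 = 12259 m³.
With mixed-liquor wasting, θ_c = V/Q_w, so Q_w = V/θ_c = 12259/18.7 = 655.6 m³/d.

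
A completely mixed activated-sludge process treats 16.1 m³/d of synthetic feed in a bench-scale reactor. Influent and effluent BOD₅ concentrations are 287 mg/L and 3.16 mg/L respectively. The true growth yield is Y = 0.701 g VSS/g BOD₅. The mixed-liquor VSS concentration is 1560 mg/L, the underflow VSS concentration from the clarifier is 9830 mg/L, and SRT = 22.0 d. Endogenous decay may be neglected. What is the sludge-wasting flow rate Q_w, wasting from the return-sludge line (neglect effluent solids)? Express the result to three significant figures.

Biomass mass balance (decay neglected): V·X = Y·Q·(S₀ − S)·θ_c, so V = 0.701 × 16.1 × (287 − 3.16) × 22.0 / 1560 = 45.18 m³.
Q_w = (V·X)/(θ_c X_r) = 45.18 × 1560 / (22.0 × 9830) = 0.3259 m³/d.

Q_w ≈ 0.326 m³/d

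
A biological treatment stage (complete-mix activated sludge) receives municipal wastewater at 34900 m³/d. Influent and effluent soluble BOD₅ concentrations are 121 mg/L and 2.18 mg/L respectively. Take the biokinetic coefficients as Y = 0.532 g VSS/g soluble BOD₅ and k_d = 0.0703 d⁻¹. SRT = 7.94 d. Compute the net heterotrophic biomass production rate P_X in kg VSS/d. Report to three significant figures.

Observed yield with endogenous decay: Y_obs = Y / (1 + k_d·θ_c) = 0.532 / (1 + 0.0703 × 7.94) = 0.532 / 1.558 = 0.3414 g VSS/g soluble BOD₅.
Q·(S₀ − S) = 34900 × (121 − 2.18) × 10⁻³ = 4147 kg/d removed.
P_X = Y_obs · Q(S₀ − S) = 0.3414 × 4147 = 1416 kg VSS/d.

P_X ≈ 1420 kg VSS/d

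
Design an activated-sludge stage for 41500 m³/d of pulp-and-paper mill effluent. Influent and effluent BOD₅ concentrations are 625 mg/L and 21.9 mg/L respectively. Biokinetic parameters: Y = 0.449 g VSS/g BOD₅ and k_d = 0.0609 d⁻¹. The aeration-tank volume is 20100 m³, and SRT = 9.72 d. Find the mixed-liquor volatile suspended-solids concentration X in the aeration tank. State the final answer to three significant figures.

X ≈ 3410 mg/L

Solving the biomass balance for X: X = Y Q (S₀−S) θ_c / [V (1+k_d θ_c)] = 0.449 × 41500 × (625 − 21.9) × 9.72 / [20100 × (1 + 0.0609 × 9.72)] = 3414 mg/L.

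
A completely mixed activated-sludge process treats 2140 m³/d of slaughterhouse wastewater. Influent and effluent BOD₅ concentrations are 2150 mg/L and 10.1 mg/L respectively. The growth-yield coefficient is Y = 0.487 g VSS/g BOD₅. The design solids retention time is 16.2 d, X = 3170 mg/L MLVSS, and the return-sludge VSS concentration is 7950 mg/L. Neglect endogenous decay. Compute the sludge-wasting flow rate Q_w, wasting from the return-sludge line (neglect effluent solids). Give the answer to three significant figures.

Q_w ≈ 281 m³/d

With k_d = 0 the design equation reduces to V = Y Q (S₀−S) θ_c / X = 0.487 × 2140 × (2150 − 10.1) × 16.2 / 3170 = 11397 m³.
θ_c = V·X/(Q_w·X_r) when wasting from the recycle, so Q_w = V·X/(θ_c·X_r) = 11397 × 3170 / (16.2 × 7950) = 280.5 m³/d.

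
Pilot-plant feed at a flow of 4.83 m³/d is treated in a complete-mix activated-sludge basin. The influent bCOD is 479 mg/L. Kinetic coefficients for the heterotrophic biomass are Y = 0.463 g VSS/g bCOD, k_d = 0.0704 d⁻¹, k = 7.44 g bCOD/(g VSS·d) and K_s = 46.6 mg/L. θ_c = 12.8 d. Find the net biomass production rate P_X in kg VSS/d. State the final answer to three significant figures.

P_X ≈ 0.561 kg VSS/d

From the Monod/SRT balance for a CMAS, S = K_s·(1+k_d θ_c)/[θ_c·(Y k − k_d) − 1] = 46.6 × (1 + 0.0704 × 12.8) / [12.8 × (0.463 × 7.44 − 0.0704) − 1] = 88.59 / 42.19 = 2.100 mg/L.
Y_obs = Y / (1 + k_d θ_c) = 0.463 / (1 + 0.0704 × 12.8) = 0.463 / 1.901 = 0.2435.
Substrate removed = Q·(S₀ − S) = 4.83 m³/d × (479 − 2.10) g/m³ = 2.3×10^3 g/d = 2.303 kg/d.
Biomass produced: P_X = Y_obs·Q·ΔS = 0.2435 × 2.303 ≈ 0.5610 kg VSS/d.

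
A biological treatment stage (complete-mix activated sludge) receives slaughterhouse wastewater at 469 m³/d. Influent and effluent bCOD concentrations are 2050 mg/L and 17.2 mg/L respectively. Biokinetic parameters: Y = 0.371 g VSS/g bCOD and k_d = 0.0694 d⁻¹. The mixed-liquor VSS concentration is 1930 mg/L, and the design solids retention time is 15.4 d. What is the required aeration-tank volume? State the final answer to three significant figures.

V ≈ 1360 m³

Steady-state biomass mass balance: V·X·(1 + k_d·θ_c) = Y·Q·(S₀ − S)·θ_c, so V = 0.371 × 469 × (2050 − 17.2) × 15.4 / [1930 × (1 + 0.0694 × 15.4)] = 5.45×10^6 / 3993 = 1364 m³.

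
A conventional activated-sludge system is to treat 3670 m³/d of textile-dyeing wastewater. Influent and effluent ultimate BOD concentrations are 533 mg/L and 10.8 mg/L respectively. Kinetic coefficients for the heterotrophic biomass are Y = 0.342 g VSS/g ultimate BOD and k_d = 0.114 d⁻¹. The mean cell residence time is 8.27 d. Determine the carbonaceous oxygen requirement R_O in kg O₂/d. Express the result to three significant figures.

The observed yield is Y_obs = Y/(1 + k_d·θ_c) = 0.342 / (1 + 0.114 × 8.27) = 0.342 / 1.943 = 0.1760 g VSS per g ultimate BOD removed.
Q·(S₀ − S) = 3670 × (533 − 10.8) × 10⁻³ = 1916 kg/d removed.
Net sludge production P_X = 0.1760 × 1916 = 337.4 kg VSS/d.
R_O = Q·(S₀ − S) − 1.42·P_X = 1916 − 1.42 × 337.4 = 1437 kg O₂/d.

R_O ≈ 1440 kg O₂/d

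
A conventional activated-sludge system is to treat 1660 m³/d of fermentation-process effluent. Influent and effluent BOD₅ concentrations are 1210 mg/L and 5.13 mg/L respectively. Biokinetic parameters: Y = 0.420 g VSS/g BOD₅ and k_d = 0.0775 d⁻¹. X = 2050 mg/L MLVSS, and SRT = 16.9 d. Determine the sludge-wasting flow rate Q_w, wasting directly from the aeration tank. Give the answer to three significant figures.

Q_w ≈ 177 m³/d

From the SRT design equation V = Y Q (S₀−S) θ_c / [X (1 + k_d θ_c)] = 0.420 × 1660 × (1210 − 5.13) × 16.9 / [2050 × (1 + 0.0775 × 16.9)] = 1.42×10^7 / 4735 = 2998 m³.
Wasting from the aeration tank: Q_w = V / θ_c = 2998 / 16.9 = 177.4 m³/d.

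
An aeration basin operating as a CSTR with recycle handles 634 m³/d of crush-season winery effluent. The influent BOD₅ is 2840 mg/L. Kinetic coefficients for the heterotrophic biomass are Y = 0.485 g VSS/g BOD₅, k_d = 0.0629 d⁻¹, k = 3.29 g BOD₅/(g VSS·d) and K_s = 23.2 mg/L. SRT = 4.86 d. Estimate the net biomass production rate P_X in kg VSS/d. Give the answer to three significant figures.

P_X ≈ 668 kg VSS/d

From the Monod/SRT balance for a CMAS, S = K_s·(1+k_d θ_c)/[θ_c·(Y k − k_d) − 1] = 23.2 × (1 + 0.0629 × 4.86) / [4.86 × (0.485 × 3.29 − 0.0629) − 1] = 30.29 / 6.449 = 4.697 mg/L.
Y_obs = Y / (1 + k_d θ_c) = 0.485 / (1 + 0.0629 × 4.86) = 0.485 / 1.306 = 0.3714.
Substrate removed = Q·(S₀ − S) = 634 m³/d × (2840 − 4.70) g/m³ = 1.8×10^6 g/d = 1798 kg/d.
Biomass produced: P_X = Y_obs·Q·ΔS = 0.3714 × 1798 ≈ 667.7 kg VSS/d.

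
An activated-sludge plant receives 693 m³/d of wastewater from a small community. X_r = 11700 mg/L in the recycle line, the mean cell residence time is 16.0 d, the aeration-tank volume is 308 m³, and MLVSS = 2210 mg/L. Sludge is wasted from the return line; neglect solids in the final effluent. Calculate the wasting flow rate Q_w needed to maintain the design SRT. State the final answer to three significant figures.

Q_w ≈ 3.64 m³/d

θ_c = V·X/(Q_w·X_r) when wasting from the recycle, so Q_w = V·X/(θ_c·X_r) = 308.0 × 2210 / (16.0 × 11700) = 3.636 m³/d.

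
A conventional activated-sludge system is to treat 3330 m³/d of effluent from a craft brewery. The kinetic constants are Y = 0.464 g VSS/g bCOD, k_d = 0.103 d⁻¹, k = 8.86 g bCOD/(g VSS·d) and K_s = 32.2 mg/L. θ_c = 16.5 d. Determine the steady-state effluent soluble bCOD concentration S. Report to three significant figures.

S ≈ 1.33 mg/L

From the Monod/SRT balance for a CMAS, S = K_s·(1+k_d θ_c)/[θ_c·(Y k − k_d) − 1] = 32.2 × (1 + 0.103 × 16.5) / [16.5 × (0.464 × 8.86 − 0.103) − 1] = 86.92 / 65.13 = 1.335 mg/L.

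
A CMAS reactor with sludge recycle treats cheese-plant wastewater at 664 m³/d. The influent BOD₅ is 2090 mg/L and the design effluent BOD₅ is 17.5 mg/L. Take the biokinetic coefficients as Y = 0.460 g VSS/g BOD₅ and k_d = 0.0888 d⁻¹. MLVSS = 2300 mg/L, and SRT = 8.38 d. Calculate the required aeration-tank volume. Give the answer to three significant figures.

V ≈ 1320 m³

Steady-state biomass mass balance: V·X·(1 + k_d·θ_c) = Y·Q·(S₀ − S)·θ_c, so V = 0.460 × 664 × (2090 − 17.5) × 8.38 / [2300 × (1 + 0.0888 × 8.38)] = 5.3×10^6 / 4012 = 1322 m³.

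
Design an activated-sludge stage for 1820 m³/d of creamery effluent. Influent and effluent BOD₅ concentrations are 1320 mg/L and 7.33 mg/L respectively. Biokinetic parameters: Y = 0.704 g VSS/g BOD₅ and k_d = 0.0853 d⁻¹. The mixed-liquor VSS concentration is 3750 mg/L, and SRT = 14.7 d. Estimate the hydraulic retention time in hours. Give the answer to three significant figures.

τ ≈ 38.6 h

Rearranging the biomass balance for a CMAS with decay, V = Y·Q·ΔS·θ_c / [X·(1+k_d θ_c)] = 0.704 × 1820 × (1320 − 7.33) × 14.7 / [3750 × (1 + 0.0853 × 14.7)] = 2.47×10^7 / 8452 = 2925 m³.
τ = V/Q = 2925/1820 = 1.607 d, or 38.57 h.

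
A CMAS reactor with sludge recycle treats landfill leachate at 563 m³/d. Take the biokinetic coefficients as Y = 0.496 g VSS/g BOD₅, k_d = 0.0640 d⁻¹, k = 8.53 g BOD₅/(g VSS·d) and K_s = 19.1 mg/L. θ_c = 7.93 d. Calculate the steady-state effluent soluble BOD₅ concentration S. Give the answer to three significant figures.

From the Monod/SRT balance for a CMAS, S = K_s·(1+k_d θ_c)/[θ_c·(Y k − k_d) − 1] = 19.1 × (1 + 0.0640 × 7.93) / [7.93 × (0.496 × 8.53 − 0.0640) − 1] = 28.79 / 32.04 = 0.8986 mg/L.

S ≈ 0.899 mg/L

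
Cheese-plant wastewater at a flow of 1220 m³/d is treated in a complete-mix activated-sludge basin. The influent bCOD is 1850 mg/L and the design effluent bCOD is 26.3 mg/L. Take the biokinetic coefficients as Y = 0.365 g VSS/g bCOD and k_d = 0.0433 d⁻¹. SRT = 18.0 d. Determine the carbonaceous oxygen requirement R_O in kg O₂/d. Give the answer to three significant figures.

The observed yield is Y_obs = Y/(1 + k_d·θ_c) = 0.365 / (1 + 0.0433 × 18.0) = 0.365 / 1.779 = 0.2051 g VSS per g bCOD removed.
Q·(S₀ − S) = 1220 × (1850 − 26.3) × 10⁻³ = 2225 kg/d removed.
Net sludge production P_X = 0.2051 × 2225 = 456.4 kg VSS/d.
Carbonaceous O₂ demand = substrate oxidised − cell-mass equivalent = 2225 − 1.42 × 456.4 = 1577 kg O₂/d.

R_O ≈ 1580 kg O₂/d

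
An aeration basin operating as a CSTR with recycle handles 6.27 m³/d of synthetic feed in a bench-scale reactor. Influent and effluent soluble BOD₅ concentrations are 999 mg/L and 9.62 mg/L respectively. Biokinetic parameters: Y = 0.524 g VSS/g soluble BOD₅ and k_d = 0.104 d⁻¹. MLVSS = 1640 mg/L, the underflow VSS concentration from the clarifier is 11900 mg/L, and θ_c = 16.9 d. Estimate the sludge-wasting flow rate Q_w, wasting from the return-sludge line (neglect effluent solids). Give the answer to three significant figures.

Q_w ≈ 0.0991 m³/d

From the SRT design equation V = Y Q (S₀−S) θ_c / [X (1 + k_d θ_c)] = 0.524 × 6.27 × (999 − 9.62) × 16.9 / [1640 × (1 + 0.104 × 16.9)] = 5.49×10^4 / 4522 = 12.15 m³.
Wasting from the return line (neglecting effluent solids): Q_w = V·X / (θ_c·X_r) = 12.15 × 1640 / (16.9 × 11900) = 0.09906 m³/d.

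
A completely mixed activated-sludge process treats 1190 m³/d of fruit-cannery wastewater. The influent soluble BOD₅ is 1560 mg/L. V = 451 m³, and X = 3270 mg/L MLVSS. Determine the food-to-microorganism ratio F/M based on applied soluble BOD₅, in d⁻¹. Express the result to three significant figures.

F/M ≈ 1.26 d⁻¹

F/M = Q·S₀ / (V·X) = 1190 × 1560 / (451.0 × 3270) = 1.259 g soluble BOD₅·(g VSS·d)⁻¹.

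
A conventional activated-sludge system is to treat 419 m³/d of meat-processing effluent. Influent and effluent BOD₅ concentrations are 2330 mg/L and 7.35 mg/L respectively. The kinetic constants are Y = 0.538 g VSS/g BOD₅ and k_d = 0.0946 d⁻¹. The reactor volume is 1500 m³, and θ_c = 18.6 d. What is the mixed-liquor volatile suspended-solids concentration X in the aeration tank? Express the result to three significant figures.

Solving the biomass balance for X: X = Y Q (S₀−S) θ_c / [V (1+k_d θ_c)] = 0.538 × 419 × (2330 − 7.35) × 18.6 / [1500 × (1 + 0.0946 × 18.6)] = 2353 mg/L.

X ≈ 2350 mg/L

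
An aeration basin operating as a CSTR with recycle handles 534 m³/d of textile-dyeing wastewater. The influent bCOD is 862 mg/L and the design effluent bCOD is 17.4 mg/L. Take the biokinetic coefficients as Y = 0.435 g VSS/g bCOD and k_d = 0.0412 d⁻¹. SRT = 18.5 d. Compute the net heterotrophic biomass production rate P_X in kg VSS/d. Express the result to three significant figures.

P_X ≈ 111 kg VSS/d

Observed yield with endogenous decay: Y_obs = Y / (1 + k_d·θ_c) = 0.435 / (1 + 0.0412 × 18.5) = 0.435 / 1.762 = 0.2469 g VSS/g bCOD.
Substrate removed = Q·(S₀ − S) = 534 m³/d × (862 − 17.4) g/m³ = 4.51×10^5 g/d = 451.0 kg/d.
Net biomass production P_X = Y_obs × Q·(S₀ − S) = 0.2469 × 451.0 = 111.3 kg VSS/d.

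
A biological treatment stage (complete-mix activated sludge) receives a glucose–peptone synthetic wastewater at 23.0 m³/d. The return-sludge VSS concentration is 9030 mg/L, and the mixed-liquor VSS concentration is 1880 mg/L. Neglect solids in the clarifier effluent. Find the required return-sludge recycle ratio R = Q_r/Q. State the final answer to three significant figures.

Solids balance on the clarifier gives (1+R)X = R·X_r, so R = X/(X_r − X) = 1880 / (9030 − 1880) = 0.2629.

R ≈ 0.263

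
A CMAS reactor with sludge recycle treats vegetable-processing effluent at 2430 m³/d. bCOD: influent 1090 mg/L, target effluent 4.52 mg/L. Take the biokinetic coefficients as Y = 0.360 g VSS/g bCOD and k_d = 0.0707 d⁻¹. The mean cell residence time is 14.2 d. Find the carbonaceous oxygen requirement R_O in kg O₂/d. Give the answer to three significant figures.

R_O ≈ 1960 kg O₂/d

Observed yield with endogenous decay: Y_obs = Y / (1 + k_d·θ_c) = 0.360 / (1 + 0.0707 × 14.2) = 0.360 / 2.004 = 0.1796 g VSS/g bCOD.
Q·(S₀ − S) = 2430 × (1090 − 4.52) × 10⁻³ = 2638 kg/d removed.
Biomass synthesised: P_X = Y_obs × 2638 = 473.9 kg VSS/d.
R_O = Q·ΔS − 1.42 P_X = 2638 − 672.9 = 1965 kg O₂/d.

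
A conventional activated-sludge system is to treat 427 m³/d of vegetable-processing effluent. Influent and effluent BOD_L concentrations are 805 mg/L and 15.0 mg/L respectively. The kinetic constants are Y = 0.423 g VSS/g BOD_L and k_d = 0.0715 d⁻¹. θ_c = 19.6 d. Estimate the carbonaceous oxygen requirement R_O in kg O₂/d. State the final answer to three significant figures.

Observed yield with endogenous decay: Y_obs = Y / (1 + k_d·θ_c) = 0.423 / (1 + 0.0715 × 19.6) = 0.423 / 2.401 = 0.1761 g VSS/g BOD_L.
Q·(S₀ − S) = 427 × (805 − 15.0) × 10⁻³ = 337.3 kg/d removed.
P_X = Y_obs·Q·(S₀ − S) = 0.1761 × 337.3 = 59.42 kg VSS/d.
R_O = Q·ΔS − 1.42 P_X = 337.3 − 84.38 = 253.0 kg O₂/d.

R_O ≈ 253 kg O₂/d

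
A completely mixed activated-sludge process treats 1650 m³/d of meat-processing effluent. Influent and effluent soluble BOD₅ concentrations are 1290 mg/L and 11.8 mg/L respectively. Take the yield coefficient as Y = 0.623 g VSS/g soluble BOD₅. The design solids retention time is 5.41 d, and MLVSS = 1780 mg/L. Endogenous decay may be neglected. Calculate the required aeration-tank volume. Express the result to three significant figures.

V ≈ 3990 m³

With k_d = 0 the design equation reduces to V = Y Q (S₀−S) θ_c / X = 0.623 × 1650 × (1290 − 11.8) × 5.41 / 1780 = 3993 m³.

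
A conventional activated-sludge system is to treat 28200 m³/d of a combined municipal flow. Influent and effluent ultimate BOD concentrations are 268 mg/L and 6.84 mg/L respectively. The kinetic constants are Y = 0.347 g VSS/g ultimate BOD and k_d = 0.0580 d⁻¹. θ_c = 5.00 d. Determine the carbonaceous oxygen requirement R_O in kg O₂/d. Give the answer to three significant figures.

Correct the yield for decay: Y_obs = Y/(1 + k_d θ_c) = 0.347 / (1 + 0.0580 × 5.00) = 0.347 / 1.290 = 0.2690.
Substrate removed = Q·(S₀ − S) = 28200 m³/d × (268 − 6.84) g/m³ = 7.36×10^6 g/d = 7365 kg/d.
P_X = Y_obs·Q·(S₀ − S) = 0.2690 × 7365 = 1981 kg VSS/d.
R_O = Q·ΔS − 1.42 P_X = 7365 − 2813 = 4552 kg O₂/d.

R_O ≈ 4550 kg O₂/d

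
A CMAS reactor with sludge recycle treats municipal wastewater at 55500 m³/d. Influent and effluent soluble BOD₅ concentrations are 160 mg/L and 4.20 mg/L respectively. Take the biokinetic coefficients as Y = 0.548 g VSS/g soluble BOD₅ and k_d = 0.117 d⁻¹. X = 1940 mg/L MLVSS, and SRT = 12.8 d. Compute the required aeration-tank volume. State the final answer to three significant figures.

V ≈ 12500 m³

Steady-state biomass mass balance: V·X·(1 + k_d·θ_c) = Y·Q·(S₀ − S)·θ_c, so V = 0.548 × 55500 × (160 − 4.20) × 12.8 / [1940 × (1 + 0.117 × 12.8)] = 6.07×10^7 / 4845 = 12518 m³.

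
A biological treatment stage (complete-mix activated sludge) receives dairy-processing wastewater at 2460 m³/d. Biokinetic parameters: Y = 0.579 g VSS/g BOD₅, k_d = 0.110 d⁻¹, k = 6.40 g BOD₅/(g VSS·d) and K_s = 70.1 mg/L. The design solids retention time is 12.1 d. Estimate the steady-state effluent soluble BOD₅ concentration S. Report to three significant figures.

S ≈ 3.84 mg/L

Effluent substrate depends only on kinetics and SRT: S = K_s(1 + k_d θ_c) / [θ_c(Yk − k_d) − 1] = 70.1 × (1 + 0.110 × 12.1) / [12.1 × (0.579 × 6.40 − 0.110) − 1] = 163.4 / 42.51 = 3.844 mg/L.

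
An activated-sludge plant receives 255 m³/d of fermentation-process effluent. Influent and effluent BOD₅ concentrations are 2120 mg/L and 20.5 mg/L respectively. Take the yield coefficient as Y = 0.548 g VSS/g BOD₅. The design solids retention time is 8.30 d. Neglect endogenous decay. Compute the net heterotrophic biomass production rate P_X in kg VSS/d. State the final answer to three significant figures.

P_X ≈ 293 kg VSS/d

Since k_d ≈ 0, Y_obs = Y = 0.548 g VSS/g BOD₅.
Mass of BOD₅ removed per day: Q(S₀ − S) = 255 × 2100 g/m³ = 535.4 kg/d.
Biomass produced: P_X = Y_obs·Q·ΔS = 0.5480 × 535.4 ≈ 293.4 kg VSS/d.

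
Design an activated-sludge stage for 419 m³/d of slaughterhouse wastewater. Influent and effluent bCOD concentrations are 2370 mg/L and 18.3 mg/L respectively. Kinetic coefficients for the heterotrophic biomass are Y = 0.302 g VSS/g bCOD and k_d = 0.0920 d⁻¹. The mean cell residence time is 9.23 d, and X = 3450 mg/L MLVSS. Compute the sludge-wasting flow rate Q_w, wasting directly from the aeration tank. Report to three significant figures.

Q_w ≈ 46.6 m³/d

From the SRT design equation V = Y Q (S₀−S) θ_c / [X (1 + k_d θ_c)] = 0.302 × 419 × (2370 − 18.3) × 9.23 / [3450 × (1 + 0.0920 × 9.23)] = 2.75×10^6 / 6380 = 430.5 m³.
With mixed-liquor wasting, θ_c = V/Q_w, so Q_w = V/θ_c = 430.5/9.23 = 46.65 m³/d.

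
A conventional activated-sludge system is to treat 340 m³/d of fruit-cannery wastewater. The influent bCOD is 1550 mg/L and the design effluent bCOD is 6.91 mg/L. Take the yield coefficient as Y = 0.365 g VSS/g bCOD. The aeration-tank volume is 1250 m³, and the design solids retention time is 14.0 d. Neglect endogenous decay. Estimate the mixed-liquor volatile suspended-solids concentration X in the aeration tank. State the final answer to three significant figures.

X = Y·Q·ΔS·θ_c / V = 0.365 × 340 × (1550 − 6.91) × 14.0 / 1250 = 2145 mg/L.

X ≈ 2140 mg/L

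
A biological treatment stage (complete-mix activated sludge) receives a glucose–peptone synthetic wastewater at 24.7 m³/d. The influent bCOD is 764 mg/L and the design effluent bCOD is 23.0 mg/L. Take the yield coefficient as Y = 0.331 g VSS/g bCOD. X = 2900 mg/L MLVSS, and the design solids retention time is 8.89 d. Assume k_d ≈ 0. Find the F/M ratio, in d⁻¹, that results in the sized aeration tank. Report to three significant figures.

Biomass mass balance (decay neglected): V·X = Y·Q·(S₀ − S)·θ_c, so V = 0.331 × 24.7 × (764 − 23.0) × 8.89 / 2900 = 18.57 m³.
F/M = applied load / biomass = Q·S₀/(V·X) = 24.7 × 764 / (18.57 × 2900) = 0.3504 d⁻¹.

F/M ≈ 0.350 d⁻¹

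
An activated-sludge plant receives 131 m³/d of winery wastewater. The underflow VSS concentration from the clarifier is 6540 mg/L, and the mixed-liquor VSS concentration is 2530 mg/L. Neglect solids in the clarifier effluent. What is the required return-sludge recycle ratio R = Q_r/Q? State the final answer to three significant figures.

Solids balance on the clarifier gives (1+R)X = R·X_r, so R = X/(X_r − X) = 2530 / (6540 − 2530) = 0.6309.

R ≈ 0.631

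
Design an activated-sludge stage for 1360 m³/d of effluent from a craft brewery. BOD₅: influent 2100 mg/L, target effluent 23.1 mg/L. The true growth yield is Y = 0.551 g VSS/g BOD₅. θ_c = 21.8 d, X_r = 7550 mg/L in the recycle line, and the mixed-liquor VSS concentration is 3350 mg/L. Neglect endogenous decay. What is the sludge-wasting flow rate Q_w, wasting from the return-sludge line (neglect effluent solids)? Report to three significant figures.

Q_w ≈ 206 m³/d

Biomass mass balance (decay neglected): V·X = Y·Q·(S₀ − S)·θ_c, so V = 0.551 × 1360 × (2100 − 23.1) × 21.8 / 3350 = 10128 m³.
Wasting from the return line (neglecting effluent solids): Q_w = V·X / (θ_c·X_r) = 10128 × 3350 / (21.8 × 7550) = 206.1 m³/d.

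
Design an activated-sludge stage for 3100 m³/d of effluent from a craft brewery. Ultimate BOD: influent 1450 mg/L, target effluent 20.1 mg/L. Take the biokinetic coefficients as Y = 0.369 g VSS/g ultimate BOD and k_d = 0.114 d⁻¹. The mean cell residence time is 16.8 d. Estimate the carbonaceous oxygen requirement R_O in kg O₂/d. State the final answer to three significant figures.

Correct the yield for decay: Y_obs = Y/(1 + k_d θ_c) = 0.369 / (1 + 0.114 × 16.8) = 0.369 / 2.915 = 0.1266.
ΔS = 1450 − 20.1 = 1430 mg/L, so the substrate removal rate is 3100 × 1430/1000 = 4433 kg ultimate BOD/d.
P_X = Y_obs·Q·(S₀ − S) = 0.1266 × 4433 = 561.1 kg VSS/d.
R_O = Q·ΔS − 1.42 P_X = 4433 − 796.7 = 3636 kg O₂/d.

R_O ≈ 3640 kg O₂/d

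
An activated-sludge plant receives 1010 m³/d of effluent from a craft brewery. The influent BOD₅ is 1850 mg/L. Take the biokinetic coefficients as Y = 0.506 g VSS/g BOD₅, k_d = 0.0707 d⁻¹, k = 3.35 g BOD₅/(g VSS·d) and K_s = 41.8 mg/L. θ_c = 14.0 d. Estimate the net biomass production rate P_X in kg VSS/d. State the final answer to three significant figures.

From the Monod/SRT balance for a CMAS, S = K_s·(1+k_d θ_c)/[θ_c·(Y k − k_d) − 1] = 41.8 × (1 + 0.0707 × 14.0) / [14.0 × (0.506 × 3.35 − 0.0707) − 1] = 83.17 / 21.74 = 3.826 mg/L.
Y_obs = Y / (1 + k_d θ_c) = 0.506 / (1 + 0.0707 × 14.0) = 0.506 / 1.990 = 0.2543.
ΔS = 1850 − 3.83 = 1846 mg/L, so the substrate removal rate is 1010 × 1846/1000 = 1865 kg BOD₅/d.
P_X = Y_obs · Q(S₀ − S) = 0.2543 × 1865 = 474.2 kg VSS/d.

P_X ≈ 474 kg VSS/d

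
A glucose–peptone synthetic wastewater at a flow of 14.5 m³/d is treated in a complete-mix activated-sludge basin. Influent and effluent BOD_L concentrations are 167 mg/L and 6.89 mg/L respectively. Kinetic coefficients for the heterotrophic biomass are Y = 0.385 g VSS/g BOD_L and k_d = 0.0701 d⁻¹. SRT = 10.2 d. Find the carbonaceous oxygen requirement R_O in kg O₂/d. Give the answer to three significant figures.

R_O ≈ 1.58 kg O₂/d

Correct the yield for decay: Y_obs = Y/(1 + k_d θ_c) = 0.385 / (1 + 0.0701 × 10.2) = 0.385 / 1.715 = 0.2245.
Substrate removed = Q·(S₀ − S) = 14.5 m³/d × (167 − 6.89) g/m³ = 2.32×10^3 g/d = 2.322 kg/d.
Net sludge production P_X = 0.2245 × 2.322 = 0.5212 kg VSS/d.
Carbonaceous O₂ demand = substrate oxidised − cell-mass equivalent = 2.322 − 1.42 × 0.5212 = 1.582 kg O₂/d.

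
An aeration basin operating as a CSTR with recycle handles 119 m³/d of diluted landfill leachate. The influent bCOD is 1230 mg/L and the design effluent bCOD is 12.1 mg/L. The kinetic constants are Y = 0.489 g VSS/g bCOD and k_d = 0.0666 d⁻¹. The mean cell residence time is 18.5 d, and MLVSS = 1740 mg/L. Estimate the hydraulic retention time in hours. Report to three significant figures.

τ ≈ 68.1 h

Steady-state biomass mass balance: V·X·(1 + k_d·θ_c) = Y·Q·(S₀ − S)·θ_c, so V = 0.489 × 119 × (1230 − 12.1) × 18.5 / [1740 × (1 + 0.0666 × 18.5)] = 1.31×10^6 / 3884 = 337.6 m³.
HRT = V/Q = 337.6 m³ / 119 m³·d⁻¹ = 2.837 d × 24 = 68.08 h.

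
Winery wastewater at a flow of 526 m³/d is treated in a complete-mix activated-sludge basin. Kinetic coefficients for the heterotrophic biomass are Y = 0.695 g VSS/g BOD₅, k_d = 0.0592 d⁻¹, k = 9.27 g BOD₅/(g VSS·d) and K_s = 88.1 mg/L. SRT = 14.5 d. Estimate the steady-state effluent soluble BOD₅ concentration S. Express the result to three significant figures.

S ≈ 1.79 mg/L

From the Monod/SRT balance for a CMAS, S = K_s·(1+k_d θ_c)/[θ_c·(Y k − k_d) − 1] = 88.1 × (1 + 0.0592 × 14.5) / [14.5 × (0.695 × 9.27 − 0.0592) − 1] = 163.7 / 91.56 = 1.788 mg/L.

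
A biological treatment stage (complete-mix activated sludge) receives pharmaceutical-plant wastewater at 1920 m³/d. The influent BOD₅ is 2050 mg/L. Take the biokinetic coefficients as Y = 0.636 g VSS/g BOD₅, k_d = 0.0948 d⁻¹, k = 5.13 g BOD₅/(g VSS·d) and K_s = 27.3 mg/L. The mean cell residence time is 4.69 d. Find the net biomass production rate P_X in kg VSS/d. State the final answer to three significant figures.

From the Monod/SRT balance for a CMAS, S = K_s·(1+k_d θ_c)/[θ_c·(Y k − k_d) − 1] = 27.3 × (1 + 0.0948 × 4.69) / [4.69 × (0.636 × 5.13 − 0.0948) − 1] = 39.44 / 13.86 = 2.846 mg/L.
Correct the yield for decay: Y_obs = Y/(1 + k_d θ_c) = 0.636 / (1 + 0.0948 × 4.69) = 0.636 / 1.445 = 0.4403.
Mass of BOD₅ removed per day: Q(S₀ − S) = 1920 × 2047 g/m³ = 3931 kg/d.
Biomass produced: P_X = Y_obs·Q·ΔS = 0.4403 × 3931 ≈ 1730 kg VSS/d.

P_X ≈ 1730 kg VSS/d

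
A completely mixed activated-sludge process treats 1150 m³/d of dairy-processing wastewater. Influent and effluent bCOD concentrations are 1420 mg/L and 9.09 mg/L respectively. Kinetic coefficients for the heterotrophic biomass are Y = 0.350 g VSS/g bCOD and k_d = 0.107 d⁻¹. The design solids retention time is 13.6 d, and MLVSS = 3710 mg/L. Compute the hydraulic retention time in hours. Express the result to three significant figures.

Rearranging the biomass balance for a CMAS with decay, V = Y·Q·ΔS·θ_c / [X·(1+k_d θ_c)] = 0.350 × 1150 × (1420 − 9.09) × 13.6 / [3710 × (1 + 0.107 × 13.6)] = 7.72×10^6 / 9109 = 847.9 m³.
τ = V/Q = 847.9/1150 = 0.7373 d, or 17.70 h.

τ ≈ 17.7 h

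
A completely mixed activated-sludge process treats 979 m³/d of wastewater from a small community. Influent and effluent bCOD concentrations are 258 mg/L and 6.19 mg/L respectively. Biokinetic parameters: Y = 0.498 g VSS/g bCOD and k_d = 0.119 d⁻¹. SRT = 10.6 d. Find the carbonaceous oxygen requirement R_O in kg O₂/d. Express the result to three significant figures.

R_O ≈ 169 kg O₂/d

The observed yield is Y_obs = Y/(1 + k_d·θ_c) = 0.498 / (1 + 0.119 × 10.6) = 0.498 / 2.261 = 0.2202 g VSS per g bCOD removed.
ΔS = 258 − 6.19 = 251.8 mg/L, so the substrate removal rate is 979 × 251.8/1000 = 246.5 kg bCOD/d.
Biomass synthesised: P_X = Y_obs × 246.5 = 54.29 kg VSS/d.
Carbonaceous O₂ demand = substrate oxidised − cell-mass equivalent = 246.5 − 1.42 × 54.29 = 169.4 kg O₂/d.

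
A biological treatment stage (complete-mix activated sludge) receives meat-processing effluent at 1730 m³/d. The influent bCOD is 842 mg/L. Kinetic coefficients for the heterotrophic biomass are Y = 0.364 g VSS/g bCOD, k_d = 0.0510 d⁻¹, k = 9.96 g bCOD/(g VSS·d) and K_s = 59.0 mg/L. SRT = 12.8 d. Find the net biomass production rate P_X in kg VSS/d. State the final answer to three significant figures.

P_X ≈ 320 kg VSS/d

From the Monod/SRT balance for a CMAS, S = K_s·(1+k_d θ_c)/[θ_c·(Y k − k_d) − 1] = 59.0 × (1 + 0.0510 × 12.8) / [12.8 × (0.364 × 9.96 − 0.0510) − 1] = 97.52 / 44.75 = 2.179 mg/L.
Observed yield with endogenous decay: Y_obs = Y / (1 + k_d·θ_c) = 0.364 / (1 + 0.0510 × 12.8) = 0.364 / 1.653 = 0.2202 g VSS/g bCOD.
Q·(S₀ − S) = 1730 × (842 − 2.18) × 10⁻³ = 1453 kg/d removed.
P_X = Y_obs · Q(S₀ − S) = 0.2202 × 1453 = 320.0 kg VSS/d.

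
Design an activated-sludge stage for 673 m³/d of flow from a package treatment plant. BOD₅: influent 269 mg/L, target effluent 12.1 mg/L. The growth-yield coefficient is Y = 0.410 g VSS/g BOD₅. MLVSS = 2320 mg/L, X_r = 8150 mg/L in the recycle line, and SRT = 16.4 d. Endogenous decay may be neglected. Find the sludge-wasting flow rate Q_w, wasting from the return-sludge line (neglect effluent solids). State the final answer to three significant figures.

Biomass mass balance (decay neglected): V·X = Y·Q·(S₀ − S)·θ_c, so V = 0.410 × 673 × (269 − 12.1) × 16.4 / 2320 = 501.1 m³.
θ_c = V·X/(Q_w·X_r) when wasting from the recycle, so Q_w = V·X/(θ_c·X_r) = 501.1 × 2320 / (16.4 × 8150) = 8.698 m³/d.

Q_w ≈ 8.70 m³/d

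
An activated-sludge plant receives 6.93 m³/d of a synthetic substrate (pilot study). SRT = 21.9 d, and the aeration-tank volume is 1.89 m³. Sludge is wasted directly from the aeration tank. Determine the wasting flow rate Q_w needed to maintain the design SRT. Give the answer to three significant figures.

Wasting from the aeration tank: Q_w = V / θ_c = 1.890 / 21.9 = 0.08630 m³/d.

Q_w ≈ 0.0863 m³/d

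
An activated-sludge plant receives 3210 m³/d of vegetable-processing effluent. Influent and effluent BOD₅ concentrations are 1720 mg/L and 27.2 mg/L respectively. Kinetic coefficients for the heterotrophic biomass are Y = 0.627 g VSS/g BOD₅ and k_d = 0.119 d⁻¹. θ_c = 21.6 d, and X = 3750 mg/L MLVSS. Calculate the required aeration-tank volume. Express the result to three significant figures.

From the SRT design equation V = Y Q (S₀−S) θ_c / [X (1 + k_d θ_c)] = 0.627 × 3210 × (1720 − 27.2) × 21.6 / [3750 × (1 + 0.119 × 21.6)] = 7.36×10^7 / 13389 = 5496 m³.

V ≈ 5500 m³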